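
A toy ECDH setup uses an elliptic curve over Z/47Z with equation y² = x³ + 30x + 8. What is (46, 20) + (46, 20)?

tangent at (46, 20): λ = (3·46² + 30)/(2·20) ≡ 33/40. 40⁻¹ ≡ 20 (mod 47), so λ ≡ 33·20 ≡ 2.
  x = λ² - 46 - 46 = 4 - 92 ≡ 6; y = λ·(46 - 6) - 20 ≡ 13. → (6, 13)

(6, 13)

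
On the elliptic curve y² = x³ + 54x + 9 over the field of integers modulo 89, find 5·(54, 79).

Write P = (54, 79).
Repeated addition: build up to 5P.
2P: tangent at (54, 79): λ = (3·54² + 54)/(2·79) ≡ 80/69. 69⁻¹ ≡ 40 (mod 89) since 69·40 = 2760 ≡ 1, so λ ≡ 80·40 ≡ 85.
  x = λ² - 54 - 54 = 7225 - 108 ≡ 86; y = λ·(54 - 86) - 79 ≡ 49. → (86, 49)
3P: (86, 49) + (54, 79). λ = (79 - 49)/(54 - 86) ≡ 30/57 mod 89. 57⁻¹ ≡ 25 (mod 89) since 57·25 = 1425 ≡ 1, so λ ≡ 38.
  x = λ² - 86 - 54 = 1444 - 140 ≡ 58; y = λ·(86 - 58) - 49 ≡ 36. → (58, 36)
4P: (58, 36) + (54, 79). λ = (79 - 36)/(54 - 58) ≡ 43/85 mod 89. 85⁻¹ ≡ 22 (mod 89) since 85·22 = 1870 ≡ 1, so λ ≡ 56.
  x = λ² - 58 - 54 = 3136 - 112 ≡ 87; y = λ·(58 - 87) - 36 ≡ 31. → (87, 31)
5P: (87, 31) + (54, 79). λ = (79 - 31)/(54 - 87) ≡ 48/56 mod 89. 56⁻¹ ≡ 62 (mod 89), so λ ≡ 39.
  x = λ² - 87 - 54 = 1521 - 141 ≡ 45; y = λ·(87 - 45) - 31 ≡ 5. → (45, 5)

(45, 5)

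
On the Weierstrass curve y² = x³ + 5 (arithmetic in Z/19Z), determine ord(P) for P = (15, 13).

9

2P: tangent at (15, 13): λ = (3·15² + 0)/(2·13) ≡ 10/7. 7⁻¹ ≡ 11 (mod 19), so λ ≡ 10·11 ≡ 15.
  x = λ² - 15 - 15 = 225 - 30 ≡ 5; y = λ·(15 - 5) - 13 ≡ 4. → (5, 4)
3P: (5, 4) + (15, 13). λ = (13 - 4)/(15 - 5) ≡ 9/10 mod 19. 10⁻¹ ≡ 2 (mod 19), so λ ≡ 18.
  x = λ² - 5 - 15 = 324 - 20 ≡ 0; y = λ·(5 - 0) - 4 ≡ 10. → (0, 10)
4P: (0, 10) + (15, 13). λ = (13 - 10)/(15 - 0) ≡ 3/15 mod 19. 15⁻¹ ≡ 14 (mod 19), so λ ≡ 4.
  x = λ² - 0 - 15 = 16 - 15 ≡ 1; y = λ·(0 - 1) - 10 ≡ 5. → (1, 5)
5P: (1, 5) + (15, 13). λ = (13 - 5)/(15 - 1) ≡ 8/14 mod 19. 14⁻¹ ≡ 15 (mod 19), so λ ≡ 6.
  x = λ² - 1 - 15 = 36 - 16 ≡ 1; y = λ·(1 - 1) - 5 ≡ 14. → (1, 14)
6P: (1, 14) + (15, 13). λ = (13 - 14)/(15 - 1) ≡ 18/14 mod 19. 14⁻¹ ≡ 15 (mod 19), so λ ≡ 4.
  x = λ² - 1 - 15 = 16 - 16 ≡ 0; y = λ·(1 - 0) - 14 ≡ 9. → (0, 9)
7P: (0, 9) + (15, 13). λ = (13 - 9)/(15 - 0) ≡ 4/15 mod 19. 15⁻¹ ≡ 14 (mod 19), so λ ≡ 18.
  x = λ² - 0 - 15 = 324 - 15 ≡ 5; y = λ·(0 - 5) - 9 ≡ 15. → (5, 15)
8P: (5, 15) + (15, 13). λ = (13 - 15)/(15 - 5) ≡ 17/10 mod 19. 10⁻¹ ≡ 2 (mod 19) since 10·2 = 20 ≡ 1, so λ ≡ 15.
  x = λ² - 5 - 15 = 225 - 20 ≡ 15; y = λ·(5 - 15) - 15 ≡ 6. → (15, 6)
9P: (15, 6) + (15, 13): same x and y₁ ≡ -y₂, so the sum is ∞.
9P = ∞, so the order is 9.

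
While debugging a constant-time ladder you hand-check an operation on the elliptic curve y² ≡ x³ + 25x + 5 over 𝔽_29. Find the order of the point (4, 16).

2P: tangent at (4, 16): λ = (3·4² + 25)/(2·16) ≡ 15/3. 3⁻¹ ≡ 10 (mod 29), so λ ≡ 15·10 ≡ 5.
  x = λ² - 4 - 4 = 25 - 8 ≡ 17; y = λ·(4 - 17) - 16 ≡ 6. → (17, 6)
3P: (17, 6) + (4, 16). λ = (16 - 6)/(4 - 17) ≡ 10/16 mod 29. 16⁻¹ ≡ 20 (mod 29), so λ ≡ 26.
  x = λ² - 17 - 4 = 676 - 21 ≡ 17; y = λ·(17 - 17) - 6 ≡ 23. → (17, 23)
4P: (17, 23) + (4, 16). λ = (16 - 23)/(4 - 17) ≡ 22/16 mod 29. 16⁻¹ ≡ 20 (mod 29) since 16·20 = 320 ≡ 1, so λ ≡ 5.
  x = λ² - 17 - 4 = 25 - 21 ≡ 4; y = λ·(17 - 4) - 23 ≡ 13. → (4, 13)
5P: (4, 13) + (4, 16): same x and y₁ ≡ -y₂, so the sum is the point at infinity.
5P = the point at infinity, so the order is 5.

5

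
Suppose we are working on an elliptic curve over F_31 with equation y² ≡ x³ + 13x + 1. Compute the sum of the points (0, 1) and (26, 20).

(0, 1) + (26, 20). λ = (20 - 1)/(26 - 0) ≡ 19/26 mod 31. 26⁻¹ ≡ 6 (mod 31), so λ ≡ 21.
  x = λ² - 0 - 26 = 441 - 26 ≡ 12; y = λ·(0 - 12) - 1 ≡ 26. → (12, 26)

(12, 26)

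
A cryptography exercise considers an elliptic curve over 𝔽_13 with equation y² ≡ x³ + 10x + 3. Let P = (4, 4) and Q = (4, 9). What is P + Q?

O

The two points share x = 4 and their y-coordinates satisfy 4 + 9 ≡ 0 (mod 13), so they are inverses. Their sum is the point at infinity.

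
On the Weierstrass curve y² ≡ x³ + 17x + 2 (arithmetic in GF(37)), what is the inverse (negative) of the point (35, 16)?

(35, 21)

-(35, 16) = (35, -16 mod 37) = (35, 21).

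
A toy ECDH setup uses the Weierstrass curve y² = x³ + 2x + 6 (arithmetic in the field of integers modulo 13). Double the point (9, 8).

(7, 8)

tangent at (9, 8): λ = (3·9² + 2)/(2·8) ≡ 11/3. 3⁻¹ ≡ 9 (mod 13), so λ ≡ 11·9 ≡ 8.
  x = λ² - 9 - 9 = 64 - 18 ≡ 7; y = λ·(9 - 7) - 8 ≡ 8. → (7, 8)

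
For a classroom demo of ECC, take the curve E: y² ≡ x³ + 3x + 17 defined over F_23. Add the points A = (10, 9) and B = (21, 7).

(10, 9) + (21, 7). λ = (7 - 9)/(21 - 10) ≡ 21/11 mod 23. 11⁻¹ ≡ 21 (mod 23), so λ ≡ 4.
  x = λ² - 10 - 21 = 16 - 31 ≡ 8; y = λ·(10 - 8) - 9 ≡ 22. → (8, 22)

(8, 22)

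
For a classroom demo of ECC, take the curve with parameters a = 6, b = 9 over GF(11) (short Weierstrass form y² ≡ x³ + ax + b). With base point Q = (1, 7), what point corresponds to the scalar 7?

(7, 8)

Double-and-add on 7 = (111)₂. Start with Q = (1, 7) for the leading 1-bit.
double: tangent at (1, 7): λ = (3·1² + 6)/(2·7) ≡ 9/3. 3⁻¹ ≡ 4 (mod 11), so λ ≡ 9·4 ≡ 3.
  x = λ² - 1 - 1 = 9 - 2 ≡ 7; y = λ·(1 - 7) - 7 ≡ 8. → (7, 8)
add Q: (7, 8) + (1, 7). λ = (7 - 8)/(1 - 7) ≡ 10/5 mod 11. 5⁻¹ ≡ 9 (mod 11), so λ ≡ 2.
  x = λ² - 7 - 1 = 4 - 8 ≡ 7; y = λ·(7 - 7) - 8 ≡ 3. → (7, 3)
double: tangent at (7, 3): λ = (3·7² + 6)/(2·3) ≡ 10/6. 6⁻¹ ≡ 2 (mod 11), so λ ≡ 10·2 ≡ 9.
  x = λ² - 7 - 7 = 81 - 14 ≡ 1; y = λ·(7 - 1) - 3 ≡ 7. → (1, 7)
add Q: tangent at (1, 7): λ = (3·1² + 6)/(2·7) ≡ 9/3. 3⁻¹ ≡ 4 (mod 11), so λ ≡ 9·4 ≡ 3.
  x = λ² - 1 - 1 = 9 - 2 ≡ 7; y = λ·(1 - 7) - 7 ≡ 8. → (7, 8)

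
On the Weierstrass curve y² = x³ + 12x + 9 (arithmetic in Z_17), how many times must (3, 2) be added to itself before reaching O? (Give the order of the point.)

2P: tangent at (3, 2): λ = (3·3² + 12)/(2·2) ≡ 5/4. 4⁻¹ ≡ 13 (mod 17), so λ ≡ 5·13 ≡ 14.
  x = λ² - 3 - 3 = 196 - 6 ≡ 3; y = λ·(3 - 3) - 2 ≡ 15. → (3, 15)
3P: (3, 15) + (3, 2): same x and y₁ ≡ -y₂, so the sum is O.
3P = O, so the order is 3.

3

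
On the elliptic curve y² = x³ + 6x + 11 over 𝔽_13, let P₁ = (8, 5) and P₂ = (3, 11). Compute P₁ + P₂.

(5, 7)

(8, 5) + (3, 11). λ = (11 - 5)/(3 - 8) ≡ 6/8 mod 13. 8⁻¹ ≡ 5 (mod 13), so λ ≡ 4.
  x = λ² - 8 - 3 = 16 - 11 ≡ 5; y = λ·(8 - 5) - 5 ≡ 7. → (5, 7)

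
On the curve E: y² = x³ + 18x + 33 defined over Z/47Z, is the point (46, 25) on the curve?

yes

y² = 25² ≡ 14; x³ + 18x + 33 = 98197 ≡ 14 (mod 47). 14 = 14.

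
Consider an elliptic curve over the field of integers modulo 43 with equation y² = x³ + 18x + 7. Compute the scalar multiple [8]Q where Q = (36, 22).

Double-and-add on 8 = (1000)₂. Start with Q = (36, 22) for the leading 1-bit.
double: tangent at (36, 22): λ = (3·36² + 18)/(2·22) ≡ 36/1. 1⁻¹ ≡ 1 (mod 43) since 1·1 = 1 ≡ 1, so λ ≡ 36·1 ≡ 36.
  x = λ² - 36 - 36 = 1296 - 72 ≡ 20; y = λ·(36 - 20) - 22 ≡ 38. → (20, 38)
double: tangent at (20, 38): λ = (3·20² + 18)/(2·38) ≡ 14/33. 33⁻¹ ≡ 30 (mod 43) since 33·30 = 990 ≡ 1, so λ ≡ 14·30 ≡ 33.
  x = λ² - 20 - 20 = 1089 - 40 ≡ 17; y = λ·(20 - 17) - 38 ≡ 18. → (17, 18)
double: tangent at (17, 18): λ = (3·17² + 18)/(2·18) ≡ 25/36. 36⁻¹ ≡ 6 (mod 43), so λ ≡ 25·6 ≡ 21.
  x = λ² - 17 - 17 = 441 - 34 ≡ 20; y = λ·(17 - 20) - 18 ≡ 5. → (20, 5)

(20, 5)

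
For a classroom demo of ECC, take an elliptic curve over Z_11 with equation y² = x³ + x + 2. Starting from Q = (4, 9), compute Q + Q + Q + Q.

(10, 0)

Repeated addition: build up to 4Q.
2Q: tangent at (4, 9): λ = (3·4² + 1)/(2·9) ≡ 5/7. 7⁻¹ ≡ 8 (mod 11), so λ ≡ 5·8 ≡ 7.
  x = λ² - 4 - 4 = 49 - 8 ≡ 8; y = λ·(4 - 8) - 9 ≡ 7. → (8, 7)
3Q: (8, 7) + (4, 9). λ = (9 - 7)/(4 - 8) ≡ 2/7 mod 11. 7⁻¹ ≡ 8 (mod 11), so λ ≡ 5.
  x = λ² - 8 - 4 = 25 - 12 ≡ 2; y = λ·(8 - 2) - 7 ≡ 1. → (2, 1)
4Q: (2, 1) + (4, 9). λ = (9 - 1)/(4 - 2) ≡ 8/2 mod 11. 2⁻¹ ≡ 6 (mod 11), so λ ≡ 4.
  x = λ² - 2 - 4 = 16 - 6 ≡ 10; y = λ·(2 - 10) - 1 ≡ 0. → (10, 0)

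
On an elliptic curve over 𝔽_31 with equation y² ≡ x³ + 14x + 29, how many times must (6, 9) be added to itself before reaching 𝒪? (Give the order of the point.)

2P: tangent at (6, 9): λ = (3·6² + 14)/(2·9) ≡ 29/18. 18⁻¹ ≡ 19 (mod 31) since 18·19 = 342 ≡ 1, so λ ≡ 29·19 ≡ 24.
  x = λ² - 6 - 6 = 576 - 12 ≡ 6; y = λ·(6 - 6) - 9 ≡ 22. → (6, 22)
3P: (6, 22) + (6, 9): same x and y₁ ≡ -y₂, so the sum is 𝒪.
3P = 𝒪, so the order is 3.

3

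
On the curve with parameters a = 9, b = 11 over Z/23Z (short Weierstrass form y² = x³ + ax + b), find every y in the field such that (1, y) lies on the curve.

none

x³ + 9x + 11 = 21 ≡ 21 (mod 23).
21 is a non-residue mod 23; no y exists.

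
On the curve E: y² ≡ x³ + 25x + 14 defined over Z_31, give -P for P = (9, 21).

-(9, 21) = (9, -21 mod 31) = (9, 10).

(9, 10)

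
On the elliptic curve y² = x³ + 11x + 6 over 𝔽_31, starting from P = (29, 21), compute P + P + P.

(11, 30)

Repeated addition: build up to 3P.
2P: tangent at (29, 21): λ = (3·29² + 11)/(2·21) ≡ 23/11. 11⁻¹ ≡ 17 (mod 31), so λ ≡ 23·17 ≡ 19.
  x = λ² - 29 - 29 = 361 - 58 ≡ 24; y = λ·(29 - 24) - 21 ≡ 12. → (24, 12)
3P: (24, 12) + (29, 21). λ = (21 - 12)/(29 - 24) ≡ 9/5 mod 31. 5⁻¹ ≡ 25 (mod 31), so λ ≡ 8.
  x = λ² - 24 - 29 = 64 - 53 ≡ 11; y = λ·(24 - 11) - 12 ≡ 30. → (11, 30)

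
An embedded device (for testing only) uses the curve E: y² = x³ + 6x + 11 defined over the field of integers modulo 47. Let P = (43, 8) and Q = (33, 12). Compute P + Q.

(5, 5)

(43, 8) + (33, 12). λ = (12 - 8)/(33 - 43) ≡ 4/37 mod 47. 37⁻¹ ≡ 14 (mod 47), so λ ≡ 9.
  x = λ² - 43 - 33 = 81 - 76 ≡ 5; y = λ·(43 - 5) - 8 ≡ 5. → (5, 5)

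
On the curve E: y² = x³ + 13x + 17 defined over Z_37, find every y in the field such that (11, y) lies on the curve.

14, 23

x³ + 13x + 17 = 1491 ≡ 11 (mod 37).
Square roots of 11 mod 37: 14 and 23 (since 14² = 196 ≡ 11).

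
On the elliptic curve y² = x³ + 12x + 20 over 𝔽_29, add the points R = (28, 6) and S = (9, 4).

(28, 23)

(28, 6) + (9, 4). λ = (4 - 6)/(9 - 28) ≡ 27/10 mod 29. 10⁻¹ ≡ 3 (mod 29), so λ ≡ 23.
  x = λ² - 28 - 9 = 529 - 37 ≡ 28; y = λ·(28 - 28) - 6 ≡ 23. → (28, 23)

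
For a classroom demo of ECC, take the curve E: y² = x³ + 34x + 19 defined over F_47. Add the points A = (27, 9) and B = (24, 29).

(30, 11)

(27, 9) + (24, 29). λ = (29 - 9)/(24 - 27) ≡ 20/44 mod 47. 44⁻¹ ≡ 31 (mod 47), so λ ≡ 9.
  x = λ² - 27 - 24 = 81 - 51 ≡ 30; y = λ·(27 - 30) - 9 ≡ 11. → (30, 11)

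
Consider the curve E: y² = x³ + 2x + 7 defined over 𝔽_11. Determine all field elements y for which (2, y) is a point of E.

x³ + 2x + 7 = 19 ≡ 8 (mod 11).
8 is a non-residue mod 11; no y exists.

none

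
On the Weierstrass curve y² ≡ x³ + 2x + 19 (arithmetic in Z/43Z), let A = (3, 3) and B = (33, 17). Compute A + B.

(3, 3) + (33, 17). λ = (17 - 3)/(33 - 3) ≡ 14/30 mod 43. 30⁻¹ ≡ 33 (mod 43), so λ ≡ 32.
  x = λ² - 3 - 33 = 1024 - 36 ≡ 42; y = λ·(3 - 42) - 3 ≡ 39. → (42, 39)

(42, 39)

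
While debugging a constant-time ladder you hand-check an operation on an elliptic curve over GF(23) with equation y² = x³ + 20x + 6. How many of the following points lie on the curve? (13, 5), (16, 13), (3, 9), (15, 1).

(13, 5): 5² ≡ 2, rhs ≡ 2 → on.
(16, 13): 13² ≡ 8, rhs ≡ 6 → off.
(3, 9): 9² ≡ 12, rhs ≡ 1 → off.
(15, 1): 1² ≡ 1, rhs ≡ 1 → on.

2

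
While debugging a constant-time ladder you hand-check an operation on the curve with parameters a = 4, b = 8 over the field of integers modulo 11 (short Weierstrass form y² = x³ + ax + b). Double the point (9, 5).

(7, 7)

tangent at (9, 5): λ = (3·9² + 4)/(2·5) ≡ 5/10. 10⁻¹ ≡ 10 (mod 11) since 10·10 = 100 ≡ 1, so λ ≡ 5·10 ≡ 6.
  x = λ² - 9 - 9 = 36 - 18 ≡ 7; y = λ·(9 - 7) - 5 ≡ 7. → (7, 7)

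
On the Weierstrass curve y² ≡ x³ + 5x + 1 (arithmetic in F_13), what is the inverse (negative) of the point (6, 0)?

(6, 0)

-(6, 0) = (6, -0 mod 13) = (6, 0).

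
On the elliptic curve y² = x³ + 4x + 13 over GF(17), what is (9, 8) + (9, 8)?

tangent at (9, 8): λ = (3·9² + 4)/(2·8) ≡ 9/16. 16⁻¹ ≡ 16 (mod 17), so λ ≡ 9·16 ≡ 8.
  x = λ² - 9 - 9 = 64 - 18 ≡ 12; y = λ·(9 - 12) - 8 ≡ 2. → (12, 2)

(12, 2)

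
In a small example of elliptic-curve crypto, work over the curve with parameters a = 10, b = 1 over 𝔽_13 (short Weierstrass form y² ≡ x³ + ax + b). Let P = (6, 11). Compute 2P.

(10, 3)

tangent at (6, 11): λ = (3·6² + 10)/(2·11) ≡ 1/9. 9⁻¹ ≡ 3 (mod 13) since 9·3 = 27 ≡ 1, so λ ≡ 1·3 ≡ 3.
  x = λ² - 6 - 6 = 9 - 12 ≡ 10; y = λ·(6 - 10) - 11 ≡ 3. → (10, 3)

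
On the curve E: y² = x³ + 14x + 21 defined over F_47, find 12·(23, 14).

(38, 23)

Write G = (23, 14).
Double-and-add on 12 = (1100)₂. Start with G = (23, 14) for the leading 1-bit.
double: tangent at (23, 14): λ = (3·23² + 14)/(2·14) ≡ 3/28. 28⁻¹ ≡ 42 (mod 47), so λ ≡ 3·42 ≡ 32.
  x = λ² - 23 - 23 = 1024 - 46 ≡ 38; y = λ·(23 - 38) - 14 ≡ 23. → (38, 23)
add G: (38, 23) + (23, 14). λ = (14 - 23)/(23 - 38) ≡ 38/32 mod 47. 32⁻¹ ≡ 25 (mod 47), so λ ≡ 10.
  x = λ² - 38 - 23 = 100 - 61 ≡ 39; y = λ·(38 - 39) - 23 ≡ 14. → (39, 14)
double: tangent at (39, 14): λ = (3·39² + 14)/(2·14) ≡ 18/28. 28⁻¹ ≡ 42 (mod 47), so λ ≡ 18·42 ≡ 4.
  x = λ² - 39 - 39 = 16 - 78 ≡ 32; y = λ·(39 - 32) - 14 ≡ 14. → (32, 14)
double: tangent at (32, 14): λ = (3·32² + 14)/(2·14) ≡ 31/28. 28⁻¹ ≡ 42 (mod 47) since 28·42 = 1176 ≡ 1, so λ ≡ 31·42 ≡ 33.
  x = λ² - 32 - 32 = 1089 - 64 ≡ 38; y = λ·(32 - 38) - 14 ≡ 23. → (38, 23)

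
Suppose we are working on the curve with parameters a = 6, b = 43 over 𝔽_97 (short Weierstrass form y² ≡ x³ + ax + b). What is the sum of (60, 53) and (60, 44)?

O

The two points share x = 60 and their y-coordinates satisfy 53 + 44 ≡ 0 (mod 97), so they are inverses. Their sum is ∞.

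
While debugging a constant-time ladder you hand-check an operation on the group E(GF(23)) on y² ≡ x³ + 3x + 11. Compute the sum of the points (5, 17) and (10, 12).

(5, 17) + (10, 12). λ = (12 - 17)/(10 - 5) ≡ 18/5 mod 23. 5⁻¹ ≡ 14 (mod 23), so λ ≡ 22.
  x = λ² - 5 - 10 = 484 - 15 ≡ 9; y = λ·(5 - 9) - 17 ≡ 10. → (9, 10)

(9, 10)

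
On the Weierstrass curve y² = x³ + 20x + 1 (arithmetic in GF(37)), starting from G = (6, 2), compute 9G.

O

Double-and-add on 9 = (1001)₂. Start with G = (6, 2) for the leading 1-bit.
double: tangent at (6, 2): λ = (3·6² + 20)/(2·2) ≡ 17/4. 4⁻¹ ≡ 28 (mod 37), so λ ≡ 17·28 ≡ 32.
  x = λ² - 6 - 6 = 1024 - 12 ≡ 13; y = λ·(6 - 13) - 2 ≡ 33. → (13, 33)
double: tangent at (13, 33): λ = (3·13² + 20)/(2·33) ≡ 9/29. 29⁻¹ ≡ 23 (mod 37), so λ ≡ 9·23 ≡ 22.
  x = λ² - 13 - 13 = 484 - 26 ≡ 14; y = λ·(13 - 14) - 33 ≡ 19. → (14, 19)
double: tangent at (14, 19): λ = (3·14² + 20)/(2·19) ≡ 16/1. 1⁻¹ ≡ 1 (mod 37), so λ ≡ 16·1 ≡ 16.
  x = λ² - 14 - 14 = 256 - 28 ≡ 6; y = λ·(14 - 6) - 19 ≡ 35. → (6, 35)
add G: (6, 35) + (6, 2): same x and y₁ ≡ -y₂, so the sum is O.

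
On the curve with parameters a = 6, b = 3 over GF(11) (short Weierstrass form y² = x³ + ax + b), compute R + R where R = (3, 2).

(5, 9)

tangent at (3, 2): λ = (3·3² + 6)/(2·2) ≡ 0/4. 4⁻¹ ≡ 3 (mod 11) since 4·3 = 12 ≡ 1, so λ ≡ 0·3 ≡ 0.
  x = λ² - 3 - 3 = 0 - 6 ≡ 5; y = λ·(3 - 5) - 2 ≡ 9. → (5, 9)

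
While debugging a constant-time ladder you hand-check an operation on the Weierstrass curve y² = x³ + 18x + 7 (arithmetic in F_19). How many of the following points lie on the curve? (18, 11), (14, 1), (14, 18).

(18, 11): 11² ≡ 7, rhs ≡ 7 → on.
(14, 1): 1² ≡ 1, rhs ≡ 1 → on.
(14, 18): 18² ≡ 1, rhs ≡ 1 → on.

3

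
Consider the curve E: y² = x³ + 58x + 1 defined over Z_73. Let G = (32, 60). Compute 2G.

(44, 65)

tangent at (32, 60): λ = (3·32² + 58)/(2·60) ≡ 64/47. 47⁻¹ ≡ 14 (mod 73), so λ ≡ 64·14 ≡ 20.
  x = λ² - 32 - 32 = 400 - 64 ≡ 44; y = λ·(32 - 44) - 60 ≡ 65. → (44, 65)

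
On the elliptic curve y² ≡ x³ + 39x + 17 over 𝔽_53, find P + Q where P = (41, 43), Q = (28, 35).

(41, 43) + (28, 35). λ = (35 - 43)/(28 - 41) ≡ 45/40 mod 53. 40⁻¹ ≡ 4 (mod 53) since 40·4 = 160 ≡ 1, so λ ≡ 21.
  x = λ² - 41 - 28 = 441 - 69 ≡ 1; y = λ·(41 - 1) - 43 ≡ 2. → (1, 2)

(1, 2)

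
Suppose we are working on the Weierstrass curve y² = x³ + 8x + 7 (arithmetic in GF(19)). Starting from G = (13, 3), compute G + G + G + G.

(0, 11)

Double-and-add on 4 = (100)₂. Start with G = (13, 3) for the leading 1-bit.
double: tangent at (13, 3): λ = (3·13² + 8)/(2·3) ≡ 2/6. 6⁻¹ ≡ 16 (mod 19), so λ ≡ 2·16 ≡ 13.
  x = λ² - 13 - 13 = 169 - 26 ≡ 10; y = λ·(13 - 10) - 3 ≡ 17. → (10, 17)
double: tangent at (10, 17): λ = (3·10² + 8)/(2·17) ≡ 4/15. 15⁻¹ ≡ 14 (mod 19) since 15·14 = 210 ≡ 1, so λ ≡ 4·14 ≡ 18.
  x = λ² - 10 - 10 = 324 - 20 ≡ 0; y = λ·(10 - 0) - 17 ≡ 11. → (0, 11)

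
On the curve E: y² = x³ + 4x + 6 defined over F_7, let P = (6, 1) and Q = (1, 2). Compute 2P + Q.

(6, 6)

First 2P:
Repeated addition: build up to 2P.
2P: tangent at (6, 1): λ = (3·6² + 4)/(2·1) ≡ 0/2. 2⁻¹ ≡ 4 (mod 7) since 2·4 = 8 ≡ 1, so λ ≡ 0·4 ≡ 0.
  x = λ² - 6 - 6 = 0 - 12 ≡ 2; y = λ·(6 - 2) - 1 ≡ 6. → (2, 6)
2P = (2, 6).
Finally 2P + Q:
(2, 6) + (1, 2). λ = (2 - 6)/(1 - 2) ≡ 3/6 mod 7. 6⁻¹ ≡ 6 (mod 7), so λ ≡ 4.
  x = λ² - 2 - 1 = 16 - 3 ≡ 6; y = λ·(2 - 6) - 6 ≡ 6. → (6, 6)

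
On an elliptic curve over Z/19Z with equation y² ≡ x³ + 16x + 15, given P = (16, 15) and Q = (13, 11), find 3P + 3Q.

(2, 13)

First 3P:
Repeated addition: build up to 3P.
2P: tangent at (16, 15): λ = (3·16² + 16)/(2·15) ≡ 5/11. 11⁻¹ ≡ 7 (mod 19), so λ ≡ 5·7 ≡ 16.
  x = λ² - 16 - 16 = 256 - 32 ≡ 15; y = λ·(16 - 15) - 15 ≡ 1. → (15, 1)
3P: (15, 1) + (16, 15). λ = (15 - 1)/(16 - 15) ≡ 14/1 mod 19. 1⁻¹ ≡ 1 (mod 19), so λ ≡ 14.
  x = λ² - 15 - 16 = 196 - 31 ≡ 13; y = λ·(15 - 13) - 1 ≡ 8. → (13, 8)
3P = (13, 8).
Next 3Q:
Repeated addition: build up to 3Q.
2Q: tangent at (13, 11): λ = (3·13² + 16)/(2·11) ≡ 10/3. 3⁻¹ ≡ 13 (mod 19), so λ ≡ 10·13 ≡ 16.
  x = λ² - 13 - 13 = 256 - 26 ≡ 2; y = λ·(13 - 2) - 11 ≡ 13. → (2, 13)
3Q: (2, 13) + (13, 11). λ = (11 - 13)/(13 - 2) ≡ 17/11 mod 19. 11⁻¹ ≡ 7 (mod 19) since 11·7 = 77 ≡ 1, so λ ≡ 5.
  x = λ² - 2 - 13 = 25 - 15 ≡ 10; y = λ·(2 - 10) - 13 ≡ 4. → (10, 4)
3Q = (10, 4).
Finally 3P + 3Q:
(13, 8) + (10, 4). λ = (4 - 8)/(10 - 13) ≡ 15/16 mod 19. 16⁻¹ ≡ 6 (mod 19) since 16·6 = 96 ≡ 1, so λ ≡ 14.
  x = λ² - 13 - 10 = 196 - 23 ≡ 2; y = λ·(13 - 2) - 8 ≡ 13. → (2, 13)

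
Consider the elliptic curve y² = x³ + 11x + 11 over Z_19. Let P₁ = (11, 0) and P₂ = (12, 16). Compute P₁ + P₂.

(5, 1)

(11, 0) + (12, 16). λ = (16 - 0)/(12 - 11) ≡ 16/1 mod 19. 1⁻¹ ≡ 1 (mod 19), so λ ≡ 16.
  x = λ² - 11 - 12 = 256 - 23 ≡ 5; y = λ·(11 - 5) - 0 ≡ 1. → (5, 1)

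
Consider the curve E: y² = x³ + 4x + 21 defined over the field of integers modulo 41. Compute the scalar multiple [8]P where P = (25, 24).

O

Double-and-add on 8 = (1000)₂. Start with P = (25, 24) for the leading 1-bit.
double: tangent at (25, 24): λ = (3·25² + 4)/(2·24) ≡ 34/7. 7⁻¹ ≡ 6 (mod 41) since 7·6 = 42 ≡ 1, so λ ≡ 34·6 ≡ 40.
  x = λ² - 25 - 25 = 1600 - 50 ≡ 33; y = λ·(25 - 33) - 24 ≡ 25. → (33, 25)
double: tangent at (33, 25): λ = (3·33² + 4)/(2·25) ≡ 32/9. 9⁻¹ ≡ 32 (mod 41), so λ ≡ 32·32 ≡ 40.
  x = λ² - 33 - 33 = 1600 - 66 ≡ 17; y = λ·(33 - 17) - 25 ≡ 0. → (17, 0)
double: (17, 0) + (17, 0): same x and y₁ ≡ -y₂, so the sum is O.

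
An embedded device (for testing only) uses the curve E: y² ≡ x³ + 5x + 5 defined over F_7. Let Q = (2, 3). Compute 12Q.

Repeated addition: build up to 12Q.
2Q: tangent at (2, 3): λ = (3·2² + 5)/(2·3) ≡ 3/6. 6⁻¹ ≡ 6 (mod 7), so λ ≡ 3·6 ≡ 4.
  x = λ² - 2 - 2 = 16 - 4 ≡ 5; y = λ·(2 - 5) - 3 ≡ 6. → (5, 6)
3Q: (5, 6) + (2, 3). λ = (3 - 6)/(2 - 5) ≡ 4/4 mod 7. 4⁻¹ ≡ 2 (mod 7) since 4·2 = 8 ≡ 1, so λ ≡ 1.
  x = λ² - 5 - 2 = 1 - 7 ≡ 1; y = λ·(5 - 1) - 6 ≡ 5. → (1, 5)
4Q: (1, 5) + (2, 3). λ = (3 - 5)/(2 - 1) ≡ 5/1 mod 7. 1⁻¹ ≡ 1 (mod 7), so λ ≡ 5.
  x = λ² - 1 - 2 = 25 - 3 ≡ 1; y = λ·(1 - 1) - 5 ≡ 2. → (1, 2)
5Q: (1, 2) + (2, 3). λ = (3 - 2)/(2 - 1) ≡ 1/1 mod 7. 1⁻¹ ≡ 1 (mod 7) since 1·1 = 1 ≡ 1, so λ ≡ 1.
  x = λ² - 1 - 2 = 1 - 3 ≡ 5; y = λ·(1 - 5) - 2 ≡ 1. → (5, 1)
6Q: (5, 1) + (2, 3). λ = (3 - 1)/(2 - 5) ≡ 2/4 mod 7. 4⁻¹ ≡ 2 (mod 7) since 4·2 = 8 ≡ 1, so λ ≡ 4.
  x = λ² - 5 - 2 = 16 - 7 ≡ 2; y = λ·(5 - 2) - 1 ≡ 4. → (2, 4)
7Q: (2, 4) + (2, 3): same x and y₁ ≡ -y₂, so the sum is the point at infinity.
8Q: the point at infinity + (2, 3) = (2, 3) (identity).
9Q: tangent at (2, 3): λ = (3·2² + 5)/(2·3) ≡ 3/6. 6⁻¹ ≡ 6 (mod 7), so λ ≡ 3·6 ≡ 4.
  x = λ² - 2 - 2 = 16 - 4 ≡ 5; y = λ·(2 - 5) - 3 ≡ 6. → (5, 6)
10Q: (5, 6) + (2, 3). λ = (3 - 6)/(2 - 5) ≡ 4/4 mod 7. 4⁻¹ ≡ 2 (mod 7), so λ ≡ 1.
  x = λ² - 5 - 2 = 1 - 7 ≡ 1; y = λ·(5 - 1) - 6 ≡ 5. → (1, 5)
11Q: (1, 5) + (2, 3). λ = (3 - 5)/(2 - 1) ≡ 5/1 mod 7. 1⁻¹ ≡ 1 (mod 7) since 1·1 = 1 ≡ 1, so λ ≡ 5.
  x = λ² - 1 - 2 = 25 - 3 ≡ 1; y = λ·(1 - 1) - 5 ≡ 2. → (1, 2)
12Q: (1, 2) + (2, 3). λ = (3 - 2)/(2 - 1) ≡ 1/1 mod 7. 1⁻¹ ≡ 1 (mod 7), so λ ≡ 1.
  x = λ² - 1 - 2 = 1 - 3 ≡ 5; y = λ·(1 - 5) - 2 ≡ 1. → (5, 1)

(5, 1)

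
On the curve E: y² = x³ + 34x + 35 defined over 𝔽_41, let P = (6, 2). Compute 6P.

Repeated addition: build up to 6P.
2P: tangent at (6, 2): λ = (3·6² + 34)/(2·2) ≡ 19/4. 4⁻¹ ≡ 31 (mod 41), so λ ≡ 19·31 ≡ 15.
  x = λ² - 6 - 6 = 225 - 12 ≡ 8; y = λ·(6 - 8) - 2 ≡ 9. → (8, 9)
3P: (8, 9) + (6, 2). λ = (2 - 9)/(6 - 8) ≡ 34/39 mod 41. 39⁻¹ ≡ 20 (mod 41), so λ ≡ 24.
  x = λ² - 8 - 6 = 576 - 14 ≡ 29; y = λ·(8 - 29) - 9 ≡ 20. → (29, 20)
4P: (29, 20) + (6, 2). λ = (2 - 20)/(6 - 29) ≡ 23/18 mod 41. 18⁻¹ ≡ 16 (mod 41), so λ ≡ 40.
  x = λ² - 29 - 6 = 1600 - 35 ≡ 7; y = λ·(29 - 7) - 20 ≡ 40. → (7, 40)
5P: (7, 40) + (6, 2). λ = (2 - 40)/(6 - 7) ≡ 3/40 mod 41. 40⁻¹ ≡ 40 (mod 41) since 40·40 = 1600 ≡ 1, so λ ≡ 38.
  x = λ² - 7 - 6 = 1444 - 13 ≡ 37; y = λ·(7 - 37) - 40 ≡ 9. → (37, 9)
6P: (37, 9) + (6, 2). λ = (2 - 9)/(6 - 37) ≡ 34/10 mod 41. 10⁻¹ ≡ 37 (mod 41), so λ ≡ 28.
  x = λ² - 37 - 6 = 784 - 43 ≡ 3; y = λ·(37 - 3) - 9 ≡ 0. → (3, 0)

(3, 0)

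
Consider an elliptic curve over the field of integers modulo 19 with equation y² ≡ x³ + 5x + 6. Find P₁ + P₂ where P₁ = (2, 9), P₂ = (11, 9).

(2, 9) + (11, 9). λ = (9 - 9)/(11 - 2) ≡ 0/9 mod 19. 9⁻¹ ≡ 17 (mod 19), so λ ≡ 0.
  x = λ² - 2 - 11 = 0 - 13 ≡ 6; y = λ·(2 - 6) - 9 ≡ 10. → (6, 10)

(6, 10)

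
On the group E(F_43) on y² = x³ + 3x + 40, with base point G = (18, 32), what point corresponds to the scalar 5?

Repeated addition: build up to 5G.
2G: tangent at (18, 32): λ = (3·18² + 3)/(2·32) ≡ 29/21. 21⁻¹ ≡ 41 (mod 43), so λ ≡ 29·41 ≡ 28.
  x = λ² - 18 - 18 = 784 - 36 ≡ 17; y = λ·(18 - 17) - 32 ≡ 39. → (17, 39)
3G: (17, 39) + (18, 32). λ = (32 - 39)/(18 - 17) ≡ 36/1 mod 43. 1⁻¹ ≡ 1 (mod 43), so λ ≡ 36.
  x = λ² - 17 - 18 = 1296 - 35 ≡ 14; y = λ·(17 - 14) - 39 ≡ 26. → (14, 26)
4G: (14, 26) + (18, 32). λ = (32 - 26)/(18 - 14) ≡ 6/4 mod 43. 4⁻¹ ≡ 11 (mod 43), so λ ≡ 23.
  x = λ² - 14 - 18 = 529 - 32 ≡ 24; y = λ·(14 - 24) - 26 ≡ 2. → (24, 2)
5G: (24, 2) + (18, 32). λ = (32 - 2)/(18 - 24) ≡ 30/37 mod 43. 37⁻¹ ≡ 7 (mod 43), so λ ≡ 38.
  x = λ² - 24 - 18 = 1444 - 42 ≡ 26; y = λ·(24 - 26) - 2 ≡ 8. → (26, 8)

(26, 8)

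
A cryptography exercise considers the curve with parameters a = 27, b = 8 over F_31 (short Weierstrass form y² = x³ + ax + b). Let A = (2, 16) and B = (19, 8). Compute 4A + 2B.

First 4A:
Repeated addition: build up to 4A.
2A: tangent at (2, 16): λ = (3·2² + 27)/(2·16) ≡ 8/1. 1⁻¹ ≡ 1 (mod 31) since 1·1 = 1 ≡ 1, so λ ≡ 8·1 ≡ 8.
  x = λ² - 2 - 2 = 64 - 4 ≡ 29; y = λ·(2 - 29) - 16 ≡ 16. → (29, 16)
3A: (29, 16) + (2, 16). λ = (16 - 16)/(2 - 29) ≡ 0/4 mod 31. 4⁻¹ ≡ 8 (mod 31) since 4·8 = 32 ≡ 1, so λ ≡ 0.
  x = λ² - 29 - 2 = 0 - 31 ≡ 0; y = λ·(29 - 0) - 16 ≡ 15. → (0, 15)
4A: (0, 15) + (2, 16). λ = (16 - 15)/(2 - 0) ≡ 1/2 mod 31. 2⁻¹ ≡ 16 (mod 31) since 2·16 = 32 ≡ 1, so λ ≡ 16.
  x = λ² - 0 - 2 = 256 - 2 ≡ 6; y = λ·(0 - 6) - 15 ≡ 13. → (6, 13)
4A = (6, 13).
Next 2B:
Repeated addition: build up to 2B.
2B: tangent at (19, 8): λ = (3·19² + 27)/(2·8) ≡ 25/16. 16⁻¹ ≡ 2 (mod 31), so λ ≡ 25·2 ≡ 19.
  x = λ² - 19 - 19 = 361 - 38 ≡ 13; y = λ·(19 - 13) - 8 ≡ 13. → (13, 13)
2B = (13, 13).
Finally 4A + 2B:
(6, 13) + (13, 13). λ = (13 - 13)/(13 - 6) ≡ 0/7 mod 31. 7⁻¹ ≡ 9 (mod 31) since 7·9 = 63 ≡ 1, so λ ≡ 0.
  x = λ² - 6 - 13 = 0 - 19 ≡ 12; y = λ·(6 - 12) - 13 ≡ 18. → (12, 18)

(12, 18)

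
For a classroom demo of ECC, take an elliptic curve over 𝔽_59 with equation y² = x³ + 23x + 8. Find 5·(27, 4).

Write P = (27, 4).
Repeated addition: build up to 5P.
2P: tangent at (27, 4): λ = (3·27² + 23)/(2·4) ≡ 27/8. 8⁻¹ ≡ 37 (mod 59), so λ ≡ 27·37 ≡ 55.
  x = λ² - 27 - 27 = 3025 - 54 ≡ 21; y = λ·(27 - 21) - 4 ≡ 31. → (21, 31)
3P: (21, 31) + (27, 4). λ = (4 - 31)/(27 - 21) ≡ 32/6 mod 59. 6⁻¹ ≡ 10 (mod 59) since 6·10 = 60 ≡ 1, so λ ≡ 25.
  x = λ² - 21 - 27 = 625 - 48 ≡ 46; y = λ·(21 - 46) - 31 ≡ 52. → (46, 52)
4P: (46, 52) + (27, 4). λ = (4 - 52)/(27 - 46) ≡ 11/40 mod 59. 40⁻¹ ≡ 31 (mod 59) since 40·31 = 1240 ≡ 1, so λ ≡ 46.
  x = λ² - 46 - 27 = 2116 - 73 ≡ 37; y = λ·(46 - 37) - 52 ≡ 8. → (37, 8)
5P: (37, 8) + (27, 4). λ = (4 - 8)/(27 - 37) ≡ 55/49 mod 59. 49⁻¹ ≡ 53 (mod 59), so λ ≡ 24.
  x = λ² - 37 - 27 = 576 - 64 ≡ 40; y = λ·(37 - 40) - 8 ≡ 38. → (40, 38)

(40, 38)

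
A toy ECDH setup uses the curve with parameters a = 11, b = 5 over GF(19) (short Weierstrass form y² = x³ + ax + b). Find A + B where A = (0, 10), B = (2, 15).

(0, 10) + (2, 15). λ = (15 - 10)/(2 - 0) ≡ 5/2 mod 19. 2⁻¹ ≡ 10 (mod 19), so λ ≡ 12.
  x = λ² - 0 - 2 = 144 - 2 ≡ 9; y = λ·(0 - 9) - 10 ≡ 15. → (9, 15)

(9, 15)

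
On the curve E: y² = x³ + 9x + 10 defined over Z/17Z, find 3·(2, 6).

(9, 15)

Write Q = (2, 6).
Repeated addition: build up to 3Q.
2Q: tangent at (2, 6): λ = (3·2² + 9)/(2·6) ≡ 4/12. 12⁻¹ ≡ 10 (mod 17), so λ ≡ 4·10 ≡ 6.
  x = λ² - 2 - 2 = 36 - 4 ≡ 15; y = λ·(2 - 15) - 6 ≡ 1. → (15, 1)
3Q: (15, 1) + (2, 6). λ = (6 - 1)/(2 - 15) ≡ 5/4 mod 17. 4⁻¹ ≡ 13 (mod 17) since 4·13 = 52 ≡ 1, so λ ≡ 14.
  x = λ² - 15 - 2 = 196 - 17 ≡ 9; y = λ·(15 - 9) - 1 ≡ 15. → (9, 15)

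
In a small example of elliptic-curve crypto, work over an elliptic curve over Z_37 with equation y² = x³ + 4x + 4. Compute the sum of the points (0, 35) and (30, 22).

(18, 32)

(0, 35) + (30, 22). λ = (22 - 35)/(30 - 0) ≡ 24/30 mod 37. 30⁻¹ ≡ 21 (mod 37) since 30·21 = 630 ≡ 1, so λ ≡ 23.
  x = λ² - 0 - 30 = 529 - 30 ≡ 18; y = λ·(0 - 18) - 35 ≡ 32. → (18, 32)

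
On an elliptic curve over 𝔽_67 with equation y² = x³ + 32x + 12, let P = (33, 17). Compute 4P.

(16, 8)

Double-and-add on 4 = (100)₂. Start with P = (33, 17) for the leading 1-bit.
double: tangent at (33, 17): λ = (3·33² + 32)/(2·17) ≡ 16/34. 34⁻¹ ≡ 2 (mod 67), so λ ≡ 16·2 ≡ 32.
  x = λ² - 33 - 33 = 1024 - 66 ≡ 20; y = λ·(33 - 20) - 17 ≡ 64. → (20, 64)
double: tangent at (20, 64): λ = (3·20² + 32)/(2·64) ≡ 26/61. 61⁻¹ ≡ 11 (mod 67), so λ ≡ 26·11 ≡ 18.
  x = λ² - 20 - 20 = 324 - 40 ≡ 16; y = λ·(20 - 16) - 64 ≡ 8. → (16, 8)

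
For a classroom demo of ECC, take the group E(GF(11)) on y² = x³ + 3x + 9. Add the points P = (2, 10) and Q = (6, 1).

(2, 10) + (6, 1). λ = (1 - 10)/(6 - 2) ≡ 2/4 mod 11. 4⁻¹ ≡ 3 (mod 11), so λ ≡ 6.
  x = λ² - 2 - 6 = 36 - 8 ≡ 6; y = λ·(2 - 6) - 10 ≡ 10. → (6, 10)

(6, 10)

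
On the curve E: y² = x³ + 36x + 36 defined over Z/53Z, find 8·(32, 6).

Write P = (32, 6).
Repeated addition: build up to 8P.
2P: tangent at (32, 6): λ = (3·32² + 36)/(2·6) ≡ 34/12. 12⁻¹ ≡ 31 (mod 53) since 12·31 = 372 ≡ 1, so λ ≡ 34·31 ≡ 47.
  x = λ² - 32 - 32 = 2209 - 64 ≡ 25; y = λ·(32 - 25) - 6 ≡ 5. → (25, 5)
3P: (25, 5) + (32, 6). λ = (6 - 5)/(32 - 25) ≡ 1/7 mod 53. 7⁻¹ ≡ 38 (mod 53) since 7·38 = 266 ≡ 1, so λ ≡ 38.
  x = λ² - 25 - 32 = 1444 - 57 ≡ 9; y = λ·(25 - 9) - 5 ≡ 20. → (9, 20)
4P: (9, 20) + (32, 6). λ = (6 - 20)/(32 - 9) ≡ 39/23 mod 53. 23⁻¹ ≡ 30 (mod 53) since 23·30 = 690 ≡ 1, so λ ≡ 4.
  x = λ² - 9 - 32 = 16 - 41 ≡ 28; y = λ·(9 - 28) - 20 ≡ 10. → (28, 10)
5P: (28, 10) + (32, 6). λ = (6 - 10)/(32 - 28) ≡ 49/4 mod 53. 4⁻¹ ≡ 40 (mod 53), so λ ≡ 52.
  x = λ² - 28 - 32 = 2704 - 60 ≡ 47; y = λ·(28 - 47) - 10 ≡ 9. → (47, 9)
6P: (47, 9) + (32, 6). λ = (6 - 9)/(32 - 47) ≡ 50/38 mod 53. 38⁻¹ ≡ 7 (mod 53), so λ ≡ 32.
  x = λ² - 47 - 32 = 1024 - 79 ≡ 44; y = λ·(47 - 44) - 9 ≡ 34. → (44, 34)
7P: (44, 34) + (32, 6). λ = (6 - 34)/(32 - 44) ≡ 25/41 mod 53. 41⁻¹ ≡ 22 (mod 53), so λ ≡ 20.
  x = λ² - 44 - 32 = 400 - 76 ≡ 6; y = λ·(44 - 6) - 34 ≡ 37. → (6, 37)
8P: (6, 37) + (32, 6). λ = (6 - 37)/(32 - 6) ≡ 22/26 mod 53. 26⁻¹ ≡ 51 (mod 53), so λ ≡ 9.
  x = λ² - 6 - 32 = 81 - 38 ≡ 43; y = λ·(6 - 43) - 37 ≡ 1. → (43, 1)

(43, 1)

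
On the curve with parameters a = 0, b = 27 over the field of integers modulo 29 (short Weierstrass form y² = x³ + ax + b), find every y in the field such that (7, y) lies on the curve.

x³ + 0x + 27 = 370 ≡ 22 (mod 29).
Square roots of 22 mod 29: 14 and 15 (since 14² = 196 ≡ 22).

14, 15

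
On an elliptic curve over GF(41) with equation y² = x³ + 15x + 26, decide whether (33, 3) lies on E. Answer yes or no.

y² = 3² ≡ 9; x³ + 15x + 26 = 36458 ≡ 9 (mod 41). 9 = 9.

yes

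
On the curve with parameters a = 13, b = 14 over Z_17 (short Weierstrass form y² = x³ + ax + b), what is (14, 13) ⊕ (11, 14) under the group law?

(14, 13) + (11, 14). λ = (14 - 13)/(11 - 14) ≡ 1/14 mod 17. 14⁻¹ ≡ 11 (mod 17) since 14·11 = 154 ≡ 1, so λ ≡ 11.
  x = λ² - 14 - 11 = 121 - 25 ≡ 11; y = λ·(14 - 11) - 13 ≡ 3. → (11, 3)

(11, 3)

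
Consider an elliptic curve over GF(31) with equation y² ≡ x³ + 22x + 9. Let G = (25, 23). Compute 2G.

tangent at (25, 23): λ = (3·25² + 22)/(2·23) ≡ 6/15. 15⁻¹ ≡ 29 (mod 31) since 15·29 = 435 ≡ 1, so λ ≡ 6·29 ≡ 19.
  x = λ² - 25 - 25 = 361 - 50 ≡ 1; y = λ·(25 - 1) - 23 ≡ 30. → (1, 30)

(1, 30)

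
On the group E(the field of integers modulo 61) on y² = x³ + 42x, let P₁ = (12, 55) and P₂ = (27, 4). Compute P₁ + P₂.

(12, 55) + (27, 4). λ = (4 - 55)/(27 - 12) ≡ 10/15 mod 61. 15⁻¹ ≡ 57 (mod 61), so λ ≡ 21.
  x = λ² - 12 - 27 = 441 - 39 ≡ 36; y = λ·(12 - 36) - 55 ≡ 51. → (36, 51)

(36, 51)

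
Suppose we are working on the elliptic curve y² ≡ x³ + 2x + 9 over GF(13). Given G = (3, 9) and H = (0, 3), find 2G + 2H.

First 2G:
Repeated addition: build up to 2G.
2G: tangent at (3, 9): λ = (3·3² + 2)/(2·9) ≡ 3/5. 5⁻¹ ≡ 8 (mod 13), so λ ≡ 3·8 ≡ 11.
  x = λ² - 3 - 3 = 121 - 6 ≡ 11; y = λ·(3 - 11) - 9 ≡ 7. → (11, 7)
2G = (11, 7).
Next 2H:
Repeated addition: build up to 2H.
2H: tangent at (0, 3): λ = (3·0² + 2)/(2·3) ≡ 2/6. 6⁻¹ ≡ 11 (mod 13), so λ ≡ 2·11 ≡ 9.
  x = λ² - 0 - 0 = 81 - 0 ≡ 3; y = λ·(0 - 3) - 3 ≡ 9. → (3, 9)
2H = (3, 9).
Finally 2G + 2H:
(11, 7) + (3, 9). λ = (9 - 7)/(3 - 11) ≡ 2/5 mod 13. 5⁻¹ ≡ 8 (mod 13) since 5·8 = 40 ≡ 1, so λ ≡ 3.
  x = λ² - 11 - 3 = 9 - 14 ≡ 8; y = λ·(11 - 8) - 7 ≡ 2. → (8, 2)

(8, 2)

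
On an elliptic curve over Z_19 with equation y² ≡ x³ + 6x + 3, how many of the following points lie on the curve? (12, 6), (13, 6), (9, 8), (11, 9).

3

(12, 6): 6² ≡ 17, rhs ≡ 17 → on.
(13, 6): 6² ≡ 17, rhs ≡ 17 → on.
(9, 8): 8² ≡ 7, rhs ≡ 7 → on.
(11, 9): 9² ≡ 5, rhs ≡ 13 → off.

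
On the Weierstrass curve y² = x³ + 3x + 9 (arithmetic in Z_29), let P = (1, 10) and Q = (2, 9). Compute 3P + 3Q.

(8, 20)

First 3P:
Repeated addition: build up to 3P.
2P: tangent at (1, 10): λ = (3·1² + 3)/(2·10) ≡ 6/20. 20⁻¹ ≡ 16 (mod 29), so λ ≡ 6·16 ≡ 9.
  x = λ² - 1 - 1 = 81 - 2 ≡ 21; y = λ·(1 - 21) - 10 ≡ 13. → (21, 13)
3P: (21, 13) + (1, 10). λ = (10 - 13)/(1 - 21) ≡ 26/9 mod 29. 9⁻¹ ≡ 13 (mod 29), so λ ≡ 19.
  x = λ² - 21 - 1 = 361 - 22 ≡ 20; y = λ·(21 - 20) - 13 ≡ 6. → (20, 6)
3P = (20, 6).
Next 3Q:
Repeated addition: build up to 3Q.
2Q: tangent at (2, 9): λ = (3·2² + 3)/(2·9) ≡ 15/18. 18⁻¹ ≡ 21 (mod 29), so λ ≡ 15·21 ≡ 25.
  x = λ² - 2 - 2 = 625 - 4 ≡ 12; y = λ·(2 - 12) - 9 ≡ 2. → (12, 2)
3Q: (12, 2) + (2, 9). λ = (9 - 2)/(2 - 12) ≡ 7/19 mod 29. 19⁻¹ ≡ 26 (mod 29), so λ ≡ 8.
  x = λ² - 12 - 2 = 64 - 14 ≡ 21; y = λ·(12 - 21) - 2 ≡ 13. → (21, 13)
3Q = (21, 13).
Finally 3P + 3Q:
(20, 6) + (21, 13). λ = (13 - 6)/(21 - 20) ≡ 7/1 mod 29. 1⁻¹ ≡ 1 (mod 29), so λ ≡ 7.
  x = λ² - 20 - 21 = 49 - 41 ≡ 8; y = λ·(20 - 8) - 6 ≡ 20. → (8, 20)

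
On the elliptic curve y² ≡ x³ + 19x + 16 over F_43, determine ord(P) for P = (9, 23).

2P: tangent at (9, 23): λ = (3·9² + 19)/(2·23) ≡ 4/3. 3⁻¹ ≡ 29 (mod 43), so λ ≡ 4·29 ≡ 30.
  x = λ² - 9 - 9 = 900 - 18 ≡ 22; y = λ·(9 - 22) - 23 ≡ 17. → (22, 17)
3P: (22, 17) + (9, 23). λ = (23 - 17)/(9 - 22) ≡ 6/30 mod 43. 30⁻¹ ≡ 33 (mod 43) since 30·33 = 990 ≡ 1, so λ ≡ 26.
  x = λ² - 22 - 9 = 676 - 31 ≡ 0; y = λ·(22 - 0) - 17 ≡ 39. → (0, 39)
4P: (0, 39) + (9, 23). λ = (23 - 39)/(9 - 0) ≡ 27/9 mod 43. 9⁻¹ ≡ 24 (mod 43), so λ ≡ 3.
  x = λ² - 0 - 9 = 9 - 9 ≡ 0; y = λ·(0 - 0) - 39 ≡ 4. → (0, 4)
5P: (0, 4) + (9, 23). λ = (23 - 4)/(9 - 0) ≡ 19/9 mod 43. 9⁻¹ ≡ 24 (mod 43) since 9·24 = 216 ≡ 1, so λ ≡ 26.
  x = λ² - 0 - 9 = 676 - 9 ≡ 22; y = λ·(0 - 22) - 4 ≡ 26. → (22, 26)
6P: (22, 26) + (9, 23). λ = (23 - 26)/(9 - 22) ≡ 40/30 mod 43. 30⁻¹ ≡ 33 (mod 43) since 30·33 = 990 ≡ 1, so λ ≡ 30.
  x = λ² - 22 - 9 = 900 - 31 ≡ 9; y = λ·(22 - 9) - 26 ≡ 20. → (9, 20)
7P: (9, 20) + (9, 23): same x and y₁ ≡ -y₂, so the sum is O.
7P = O, so the order is 7.

7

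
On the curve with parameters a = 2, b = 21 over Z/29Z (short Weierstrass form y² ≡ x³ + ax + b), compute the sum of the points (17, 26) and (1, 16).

(20, 12)

(17, 26) + (1, 16). λ = (16 - 26)/(1 - 17) ≡ 19/13 mod 29. 13⁻¹ ≡ 9 (mod 29), so λ ≡ 26.
  x = λ² - 17 - 1 = 676 - 18 ≡ 20; y = λ·(17 - 20) - 26 ≡ 12. → (20, 12)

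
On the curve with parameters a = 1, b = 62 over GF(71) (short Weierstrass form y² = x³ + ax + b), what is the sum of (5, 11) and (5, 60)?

O

The two points share x = 5 and their y-coordinates satisfy 11 + 60 ≡ 0 (mod 71), so they are inverses. Their sum is O.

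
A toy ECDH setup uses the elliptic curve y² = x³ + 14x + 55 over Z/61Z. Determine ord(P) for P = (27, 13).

9

2P: tangent at (27, 13): λ = (3·27² + 14)/(2·13) ≡ 5/26. 26⁻¹ ≡ 54 (mod 61) since 26·54 = 1404 ≡ 1, so λ ≡ 5·54 ≡ 26.
  x = λ² - 27 - 27 = 676 - 54 ≡ 12; y = λ·(27 - 12) - 13 ≡ 11. → (12, 11)
3P: (12, 11) + (27, 13). λ = (13 - 11)/(27 - 12) ≡ 2/15 mod 61. 15⁻¹ ≡ 57 (mod 61) since 15·57 = 855 ≡ 1, so λ ≡ 53.
  x = λ² - 12 - 27 = 2809 - 39 ≡ 25; y = λ·(12 - 25) - 11 ≡ 32. → (25, 32)
4P: (25, 32) + (27, 13). λ = (13 - 32)/(27 - 25) ≡ 42/2 mod 61. 2⁻¹ ≡ 31 (mod 61) since 2·31 = 62 ≡ 1, so λ ≡ 21.
  x = λ² - 25 - 27 = 441 - 52 ≡ 23; y = λ·(25 - 23) - 32 ≡ 10. → (23, 10)
5P: (23, 10) + (27, 13). λ = (13 - 10)/(27 - 23) ≡ 3/4 mod 61. 4⁻¹ ≡ 46 (mod 61) since 4·46 = 184 ≡ 1, so λ ≡ 16.
  x = λ² - 23 - 27 = 256 - 50 ≡ 23; y = λ·(23 - 23) - 10 ≡ 51. → (23, 51)
6P: (23, 51) + (27, 13). λ = (13 - 51)/(27 - 23) ≡ 23/4 mod 61. 4⁻¹ ≡ 46 (mod 61) since 4·46 = 184 ≡ 1, so λ ≡ 21.
  x = λ² - 23 - 27 = 441 - 50 ≡ 25; y = λ·(23 - 25) - 51 ≡ 29. → (25, 29)
7P: (25, 29) + (27, 13). λ = (13 - 29)/(27 - 25) ≡ 45/2 mod 61. 2⁻¹ ≡ 31 (mod 61) since 2·31 = 62 ≡ 1, so λ ≡ 53.
  x = λ² - 25 - 27 = 2809 - 52 ≡ 12; y = λ·(25 - 12) - 29 ≡ 50. → (12, 50)
8P: (12, 50) + (27, 13). λ = (13 - 50)/(27 - 12) ≡ 24/15 mod 61. 15⁻¹ ≡ 57 (mod 61), so λ ≡ 26.
  x = λ² - 12 - 27 = 676 - 39 ≡ 27; y = λ·(12 - 27) - 50 ≡ 48. → (27, 48)
9P: (27, 48) + (27, 13): same x and y₁ ≡ -y₂, so the sum is O.
9P = O, so the order is 9.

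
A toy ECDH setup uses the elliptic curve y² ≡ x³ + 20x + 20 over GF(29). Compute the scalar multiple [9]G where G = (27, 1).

Double-and-add on 9 = (1001)₂. Start with G = (27, 1) for the leading 1-bit.
double: tangent at (27, 1): λ = (3·27² + 20)/(2·1) ≡ 3/2. 2⁻¹ ≡ 15 (mod 29) since 2·15 = 30 ≡ 1, so λ ≡ 3·15 ≡ 16.
  x = λ² - 27 - 27 = 256 - 54 ≡ 28; y = λ·(27 - 28) - 1 ≡ 12. → (28, 12)
double: tangent at (28, 12): λ = (3·28² + 20)/(2·12) ≡ 23/24. 24⁻¹ ≡ 23 (mod 29), so λ ≡ 23·23 ≡ 7.
  x = λ² - 28 - 28 = 49 - 56 ≡ 22; y = λ·(28 - 22) - 12 ≡ 1. → (22, 1)
double: tangent at (22, 1): λ = (3·22² + 20)/(2·1) ≡ 22/2. 2⁻¹ ≡ 15 (mod 29), so λ ≡ 22·15 ≡ 11.
  x = λ² - 22 - 22 = 121 - 44 ≡ 19; y = λ·(22 - 19) - 1 ≡ 3. → (19, 3)
add G: (19, 3) + (27, 1). λ = (1 - 3)/(27 - 19) ≡ 27/8 mod 29. 8⁻¹ ≡ 11 (mod 29), so λ ≡ 7.
  x = λ² - 19 - 27 = 49 - 46 ≡ 3; y = λ·(19 - 3) - 3 ≡ 22. → (3, 22)

(3, 22)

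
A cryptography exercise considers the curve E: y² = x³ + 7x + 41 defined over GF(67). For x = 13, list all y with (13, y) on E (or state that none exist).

x³ + 7x + 41 = 2329 ≡ 51 (mod 67).
51 is a non-residue mod 67; no y exists.

none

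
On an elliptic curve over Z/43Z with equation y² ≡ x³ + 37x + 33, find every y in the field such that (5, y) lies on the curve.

none

x³ + 37x + 33 = 343 ≡ 42 (mod 43).
42 is a non-residue mod 43; no y exists.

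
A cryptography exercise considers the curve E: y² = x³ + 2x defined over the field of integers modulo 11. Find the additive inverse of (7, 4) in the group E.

(7, 7)

-(7, 4) = (7, -4 mod 11) = (7, 7).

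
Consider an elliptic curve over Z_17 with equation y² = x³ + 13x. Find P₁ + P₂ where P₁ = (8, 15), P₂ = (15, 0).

(8, 15) + (15, 0). λ = (0 - 15)/(15 - 8) ≡ 2/7 mod 17. 7⁻¹ ≡ 5 (mod 17), so λ ≡ 10.
  x = λ² - 8 - 15 = 100 - 23 ≡ 9; y = λ·(8 - 9) - 15 ≡ 9. → (9, 9)

(9, 9)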